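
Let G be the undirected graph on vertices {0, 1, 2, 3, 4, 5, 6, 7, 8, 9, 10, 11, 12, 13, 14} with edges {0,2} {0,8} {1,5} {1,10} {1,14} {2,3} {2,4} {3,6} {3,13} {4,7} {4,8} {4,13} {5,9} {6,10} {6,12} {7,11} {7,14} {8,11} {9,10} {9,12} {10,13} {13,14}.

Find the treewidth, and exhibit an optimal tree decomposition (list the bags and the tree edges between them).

Treewidth 3.
One such decomposition:
Bags: B1 = {0, 7, 8, 11}  B2 = {0, 4, 7, 8}  B3 = {0, 2, 4, 7}  B4 = {2, 4, 7, 14}  B5 = {2, 4, 13, 14}  B6 = {2, 3, 13, 14}  B7 = {1, 3, 13, 14}  B8 = {1, 3, 10, 13}  B9 = {1, 3, 6, 10}  B10 = {1, 5, 6, 10}  B11 = {5, 6, 9, 10}  B12 = {5, 6, 9, 12}
Tree: B1–B2, B2–B3, B3–B4, B4–B5, B5–B6, B6–B7, B7–B8, B8–B9, B9–B10, B10–B11, B11–B12

Each bag holds 4 vertices, so the decomposition has width 3, which upper-bounds the treewidth. For the lower bound: the 4 vertex sets {0,8,11}, {7}, {4}, {2,3,13,14} are disjoint, each induces a connected subgraph, and every pair is joined by at least one edge of G. Contracting each set to a single vertex therefore yields K_{4} as a minor, and since treewidth is minor-monotone, tw(G) ≥ tw(K_{4}) = 3. The upper and lower bounds meet at 3, so that is the treewidth.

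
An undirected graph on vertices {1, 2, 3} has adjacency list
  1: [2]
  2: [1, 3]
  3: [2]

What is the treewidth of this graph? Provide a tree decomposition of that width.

Every bag has size at most 2, so the width is 2 − 1 = 1 and tw(G) ≤ 1. G has an edge, so its treewidth is at least 1. Hence tw(G) = 1 exactly.

Treewidth 1.
Bags: B1 = {1, 2}  B2 = {2, 3}
Tree: B1–B2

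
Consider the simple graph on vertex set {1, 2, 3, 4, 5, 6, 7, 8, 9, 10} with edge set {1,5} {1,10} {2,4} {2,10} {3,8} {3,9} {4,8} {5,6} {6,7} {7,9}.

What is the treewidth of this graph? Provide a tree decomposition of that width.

Every bag has size at most 3, so the width is 3 − 1 = 2 and tw(G) ≤ 2. For the lower bound, G contains the cycle 7–6–5–1–10–2–4–8–3–9–7, so G is not a forest; only forests have treewidth ≤ 1, hence tw(G) ≥ 2. Therefore the treewidth is 2.

Treewidth 2.
One such decomposition:
Bags: B1 = {5, 6, 7}  B2 = {1, 5, 7}  B3 = {1, 7, 10}  B4 = {2, 7, 10}  B5 = {2, 4, 7}  B6 = {4, 7, 8}  B7 = {3, 7, 8}  B8 = {3, 7, 9}
Tree: B1–B2, B2–B3, B3–B4, B4–B5, B5–B6, B6–B7, B7–B8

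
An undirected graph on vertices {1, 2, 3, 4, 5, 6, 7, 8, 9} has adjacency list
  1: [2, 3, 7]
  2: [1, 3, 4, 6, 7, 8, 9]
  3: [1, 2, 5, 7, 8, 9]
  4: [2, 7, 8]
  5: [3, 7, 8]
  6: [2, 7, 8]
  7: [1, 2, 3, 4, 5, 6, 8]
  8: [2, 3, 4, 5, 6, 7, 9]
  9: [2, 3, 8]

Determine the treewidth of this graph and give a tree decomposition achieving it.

Treewidth 3.
One optimal decomposition is:
Bags: B1 = {2, 3, 7, 8}  B2 = {1, 2, 3, 7}  B3 = {2, 3, 8, 9}  B4 = {2, 4, 7, 8}  B5 = {2, 6, 7, 8}  B6 = {3, 5, 7, 8}
Tree: B1–B2, B1–B3, B1–B4, B4–B5, B1–B6

Each bag holds 4 vertices, so the decomposition has width 3, which upper-bounds the treewidth. For the lower bound, the 4 vertices {2, 3, 8, 9} are pairwise adjacent, and any tree decomposition puts a clique entirely inside one bag — forcing width ≥ 3. Hence tw(G) = 3 exactly.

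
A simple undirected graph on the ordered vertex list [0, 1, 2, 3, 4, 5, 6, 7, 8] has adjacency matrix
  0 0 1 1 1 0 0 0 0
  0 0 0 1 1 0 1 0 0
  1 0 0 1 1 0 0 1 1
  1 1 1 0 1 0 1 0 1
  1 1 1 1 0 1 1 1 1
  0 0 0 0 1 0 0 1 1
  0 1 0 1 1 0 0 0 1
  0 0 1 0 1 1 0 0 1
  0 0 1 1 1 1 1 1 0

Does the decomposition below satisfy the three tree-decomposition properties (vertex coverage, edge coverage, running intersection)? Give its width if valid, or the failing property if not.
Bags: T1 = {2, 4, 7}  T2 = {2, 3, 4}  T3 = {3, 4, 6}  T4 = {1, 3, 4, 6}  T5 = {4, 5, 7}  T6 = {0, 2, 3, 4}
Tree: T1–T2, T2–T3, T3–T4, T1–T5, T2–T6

A tree decomposition must satisfy three properties: every vertex lies in some bag; for every edge, both endpoints lie together in some bag; and for every vertex, the bags containing it form a connected subtree. Here vertex 8 appears in no bag, so the decomposition is invalid.

No — vertex 8 appears in no bag.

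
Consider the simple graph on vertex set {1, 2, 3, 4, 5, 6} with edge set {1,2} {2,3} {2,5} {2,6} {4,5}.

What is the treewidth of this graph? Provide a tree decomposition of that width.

Treewidth 1.
One such decomposition:
Bags: B1 = {2, 6}  B2 = {2, 5}  B3 = {2, 3}  B4 = {1, 2}  B5 = {4, 5}
Tree: B1–B2, B1–B3, B2–B4, B2–B5

The largest bag has 2 vertices, giving width 1; this decomposition certifies tw(G) ≤ 1. Any graph with an edge has treewidth ≥ 1, and G has the edge 6–2. The upper and lower bounds meet at 1, so that is the treewidth.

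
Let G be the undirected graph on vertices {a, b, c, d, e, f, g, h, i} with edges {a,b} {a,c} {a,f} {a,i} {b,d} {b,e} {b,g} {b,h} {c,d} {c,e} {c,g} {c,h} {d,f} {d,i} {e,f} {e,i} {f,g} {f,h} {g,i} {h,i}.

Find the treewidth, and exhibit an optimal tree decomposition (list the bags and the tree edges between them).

Treewidth 4.
One optimal decomposition is:
Bags: B1 = {b, c, f, g, i}  B2 = {b, c, d, f, i}  B3 = {b, c, f, h, i}  B4 = {a, b, c, f, i}  B5 = {b, c, e, f, i}
Tree: B1–B2, B2–B3, B3–B4, B4–B5

The largest bag has 5 vertices, giving width 4; this decomposition certifies tw(G) ≤ 4. For the lower bound: the 5 vertex sets {g,i}, {b,d}, {c,h}, {f}, {a} are disjoint, each induces a connected subgraph, and every pair is joined by at least one edge of G. Contracting each set to a single vertex therefore yields K_{5} as a minor, and since treewidth is minor-monotone, tw(G) ≥ tw(K_{5}) = 4. Therefore the treewidth is 4.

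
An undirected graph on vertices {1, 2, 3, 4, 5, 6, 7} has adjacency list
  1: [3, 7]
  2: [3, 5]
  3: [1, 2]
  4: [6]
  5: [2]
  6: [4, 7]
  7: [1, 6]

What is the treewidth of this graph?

A width-1 tree decomposition is:
Bags: B1 = {4, 6}  B2 = {6, 7}  B3 = {1, 7}  B4 = {1, 3}  B5 = {2, 3}  B6 = {2, 5}
Tree: B1–B2, B2–B3, B3–B4, B4–B5, B5–B6
Each bag holds 2 vertices, so the decomposition has width 1, which upper-bounds the treewidth. G has an edge, so its treewidth is at least 1. Therefore the treewidth is 1.

1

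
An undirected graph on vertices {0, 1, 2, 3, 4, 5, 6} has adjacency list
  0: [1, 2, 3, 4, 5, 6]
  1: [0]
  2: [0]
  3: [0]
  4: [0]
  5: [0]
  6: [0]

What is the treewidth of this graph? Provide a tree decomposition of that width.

Treewidth 1.
One optimal decomposition is:
Bags: B1 = {0, 5}  B2 = {0, 3}  B3 = {0, 6}  B4 = {0, 4}  B5 = {0, 1}  B6 = {0, 2}
Tree: B1–B2, B2–B3, B2–B4, B3–B5, B1–B6

Each bag holds 2 vertices, so the decomposition has width 1, which upper-bounds the treewidth. G has an edge, so its treewidth is at least 1. Combining the bounds, tw(G) = 1.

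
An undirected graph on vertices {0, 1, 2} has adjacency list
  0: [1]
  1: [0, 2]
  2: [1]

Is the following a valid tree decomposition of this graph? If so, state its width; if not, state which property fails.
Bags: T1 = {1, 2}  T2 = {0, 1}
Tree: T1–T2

Yes; width 1.

Vertex coverage: the bags together contain {0, 1, 2}, the full vertex set. Edge coverage: each edge of G has both endpoints in at least one bag. Running intersection: for every vertex, the bags containing it form a connected subtree. All three properties hold, so this is a valid tree decomposition of width max|bag| − 1 = 1, and hence tw(G) ≤ 1.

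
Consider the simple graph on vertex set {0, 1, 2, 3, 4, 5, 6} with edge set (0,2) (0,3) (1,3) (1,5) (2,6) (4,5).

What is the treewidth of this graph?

A width-1 tree decomposition is:
Bags: B1 = {2, 6}  B2 = {0, 2}  B3 = {0, 3}  B4 = {1, 3}  B5 = {1, 5}  B6 = {4, 5}
Tree: B1–B2, B2–B3, B3–B4, B4–B5, B5–B6
The largest bag has 2 vertices, giving width 1; this decomposition certifies tw(G) ≤ 1. Since G has at least one edge (e.g. 6–2), it is not an edgeless graph, so tw(G) ≥ 1. Therefore the treewidth is 1.

1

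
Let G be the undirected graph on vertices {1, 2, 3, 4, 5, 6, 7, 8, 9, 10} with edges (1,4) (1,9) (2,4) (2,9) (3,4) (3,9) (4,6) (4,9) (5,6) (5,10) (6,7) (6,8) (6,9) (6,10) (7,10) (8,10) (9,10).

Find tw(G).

2

A width-2 tree decomposition is:
Bags: B1 = {6, 7, 10}  B2 = {6, 8, 10}  B3 = {6, 9, 10}  B4 = {5, 6, 10}  B5 = {4, 6, 9}  B6 = {3, 4, 9}  B7 = {2, 4, 9}  B8 = {1, 4, 9}
Tree: B1–B2, B1–B3, B3–B4, B3–B5, B5–B6, B6–B7, B7–B8
Every bag has size at most 3, so the width is 3 − 1 = 2 and tw(G) ≤ 2. Conversely, {1, 4, 9} is a clique of size 3, and the vertices of any clique must share a bag in every tree decomposition; so some bag has ≥ 3 vertices and tw(G) ≥ 2. The upper and lower bounds meet at 2, so that is the treewidth.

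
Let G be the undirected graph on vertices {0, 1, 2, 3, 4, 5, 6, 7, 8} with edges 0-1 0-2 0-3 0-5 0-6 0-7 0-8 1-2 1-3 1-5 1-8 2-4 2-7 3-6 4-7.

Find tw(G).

2

A width-2 tree decomposition is:
Bags: B1 = {0, 2, 7}  B2 = {0, 1, 2}  B3 = {2, 4, 7}  B4 = {0, 1, 5}  B5 = {0, 1, 8}  B6 = {0, 1, 3}  B7 = {0, 3, 6}
Tree: B1–B2, B1–B3, B2–B4, B2–B5, B5–B6, B6–B7
Each bag holds 3 vertices, so the decomposition has width 2, which upper-bounds the treewidth. On the other hand G contains the 3-clique {0, 1, 8}. A clique must lie in a single bag of any decomposition, so no decomposition can have width below 2. Combining the bounds, tw(G) = 2.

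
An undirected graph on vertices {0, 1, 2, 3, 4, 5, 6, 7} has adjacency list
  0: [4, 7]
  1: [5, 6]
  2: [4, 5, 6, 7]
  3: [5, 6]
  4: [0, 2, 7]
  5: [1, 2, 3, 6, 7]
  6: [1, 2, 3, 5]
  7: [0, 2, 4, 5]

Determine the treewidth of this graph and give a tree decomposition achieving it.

Each bag holds 3 vertices, so the decomposition has width 2, which upper-bounds the treewidth. Conversely, {0, 4, 7} is a clique of size 3, and the vertices of any clique must share a bag in every tree decomposition; so some bag has ≥ 3 vertices and tw(G) ≥ 2. Combining the bounds, tw(G) = 2.

Treewidth 2.
Bags: B1 = {2, 5, 7}  B2 = {2, 5, 6}  B3 = {2, 4, 7}  B4 = {1, 5, 6}  B5 = {3, 5, 6}  B6 = {0, 4, 7}
Tree: B1–B2, B1–B3, B2–B4, B2–B5, B3–B6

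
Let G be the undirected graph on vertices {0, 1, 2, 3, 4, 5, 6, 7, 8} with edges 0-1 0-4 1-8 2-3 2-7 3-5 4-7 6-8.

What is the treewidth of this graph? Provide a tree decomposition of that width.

Each bag holds 2 vertices, so the decomposition has width 1, which upper-bounds the treewidth. G has an edge, so its treewidth is at least 1. Hence tw(G) = 1 exactly.

Treewidth 1.
One such decomposition:
Bags: B1 = {6, 8}  B2 = {1, 8}  B3 = {0, 1}  B4 = {0, 4}  B5 = {4, 7}  B6 = {2, 7}  B7 = {2, 3}  B8 = {3, 5}
Tree: B1–B2, B2–B3, B3–B4, B4–B5, B5–B6, B6–B7, B7–B8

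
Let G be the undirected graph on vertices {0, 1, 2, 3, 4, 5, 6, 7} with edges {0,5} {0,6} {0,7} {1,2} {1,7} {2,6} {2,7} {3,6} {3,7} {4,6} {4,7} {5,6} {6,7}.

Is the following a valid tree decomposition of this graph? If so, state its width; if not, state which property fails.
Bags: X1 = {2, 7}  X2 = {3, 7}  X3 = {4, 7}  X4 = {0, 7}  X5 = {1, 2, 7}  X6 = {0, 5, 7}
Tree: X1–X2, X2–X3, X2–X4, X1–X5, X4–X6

A tree decomposition must satisfy three properties: every vertex lies in some bag; for every edge, both endpoints lie together in some bag; and for every vertex, the bags containing it form a connected subtree. Here vertex 6 appears in no bag, so the decomposition is invalid.

No — vertex 6 appears in no bag.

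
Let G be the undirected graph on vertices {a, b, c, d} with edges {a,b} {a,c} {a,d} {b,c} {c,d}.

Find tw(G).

2

A width-2 tree decomposition is:
Bags: B1 = {a, c, d}  B2 = {a, b, c}
Tree: B1–B2
Each bag holds 3 vertices, so the decomposition has width 2, which upper-bounds the treewidth. For the lower bound, the 3 vertices {a, c, d} are pairwise adjacent, and any tree decomposition puts a clique entirely inside one bag — forcing width ≥ 2. The upper and lower bounds meet at 2, so that is the treewidth.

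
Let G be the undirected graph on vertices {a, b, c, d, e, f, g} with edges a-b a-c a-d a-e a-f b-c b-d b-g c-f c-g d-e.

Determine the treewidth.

A width-2 tree decomposition is:
Bags: B1 = {a, b, c}  B2 = {a, b, d}  B3 = {a, d, e}  B4 = {b, c, g}  B5 = {a, c, f}
Tree: B1–B2, B2–B3, B1–B4, B1–B5
Every bag has size at most 3, so the width is 3 − 1 = 2 and tw(G) ≤ 2. On the other hand G contains the 3-clique {b, c, g}. A clique must lie in a single bag of any decomposition, so no decomposition can have width below 2. The upper and lower bounds meet at 2, so that is the treewidth.

2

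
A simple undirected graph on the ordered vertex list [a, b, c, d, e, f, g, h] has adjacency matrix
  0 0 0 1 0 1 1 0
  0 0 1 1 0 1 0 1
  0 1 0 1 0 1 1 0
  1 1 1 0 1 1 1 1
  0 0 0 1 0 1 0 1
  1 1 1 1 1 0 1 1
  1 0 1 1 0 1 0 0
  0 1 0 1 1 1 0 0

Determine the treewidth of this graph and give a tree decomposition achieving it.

Treewidth 3.
One such decomposition:
Bags: B1 = {b, d, f, h}  B2 = {b, c, d, f}  B3 = {c, d, f, g}  B4 = {d, e, f, h}  B5 = {a, d, f, g}
Tree: B1–B2, B2–B3, B1–B4, B3–B5

Every bag has size at most 4, so the width is 4 − 1 = 3 and tw(G) ≤ 3. For the lower bound, the 4 vertices {c, d, f, g} are pairwise adjacent, and any tree decomposition puts a clique entirely inside one bag — forcing width ≥ 3. Hence tw(G) = 3 exactly.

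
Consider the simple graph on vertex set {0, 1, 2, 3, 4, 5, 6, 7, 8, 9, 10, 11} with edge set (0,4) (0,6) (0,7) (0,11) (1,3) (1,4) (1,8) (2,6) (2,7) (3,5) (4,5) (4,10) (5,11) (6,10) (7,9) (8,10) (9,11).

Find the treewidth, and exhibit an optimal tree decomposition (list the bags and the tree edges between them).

Treewidth 3.
One such decomposition:
Bags: B1 = {2, 6, 7, 9}  B2 = {0, 6, 7, 9}  B3 = {0, 6, 9, 11}  B4 = {0, 6, 10, 11}  B5 = {0, 4, 10, 11}  B6 = {4, 5, 10, 11}  B7 = {4, 5, 8, 10}  B8 = {1, 4, 5, 8}  B9 = {1, 3, 5, 8}
Tree: B1–B2, B2–B3, B3–B4, B4–B5, B5–B6, B6–B7, B7–B8, B8–B9

The largest bag has 4 vertices, giving width 3; this decomposition certifies tw(G) ≤ 3. For the lower bound: the 4 vertex sets {2,7,9}, {6}, {0}, {4,5,10,11} are disjoint, each induces a connected subgraph, and every pair is joined by at least one edge of G. Contracting each set to a single vertex therefore yields K_{4} as a minor, and since treewidth is minor-monotone, tw(G) ≥ tw(K_{4}) = 3. Combining the bounds, tw(G) = 3.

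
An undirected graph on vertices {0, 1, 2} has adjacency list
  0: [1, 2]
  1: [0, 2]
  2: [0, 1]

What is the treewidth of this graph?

A width-2 tree decomposition is:
Bags: B1 = {0, 1, 2}
Tree: (single bag)
A single bag containing all 3 vertices is trivially a valid decomposition of width 2. On the other hand G contains the 3-clique {0, 1, 2}. A clique must lie in a single bag of any decomposition, so no decomposition can have width below 2. Combining the bounds, tw(G) = 2.

2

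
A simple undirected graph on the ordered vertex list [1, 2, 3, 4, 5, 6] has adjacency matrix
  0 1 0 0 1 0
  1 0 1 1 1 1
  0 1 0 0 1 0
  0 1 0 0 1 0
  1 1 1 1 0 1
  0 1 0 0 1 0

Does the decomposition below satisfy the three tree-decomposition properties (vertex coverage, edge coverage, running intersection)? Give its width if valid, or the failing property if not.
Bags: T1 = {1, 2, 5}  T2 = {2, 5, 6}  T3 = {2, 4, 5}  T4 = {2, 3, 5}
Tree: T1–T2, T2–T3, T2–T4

Yes; width 2.

Vertex coverage: the bags together contain {1, 2, 3, 4, 5, 6}, the full vertex set. Edge coverage: each edge of G has both endpoints in at least one bag. Running intersection: for every vertex, the bags containing it form a connected subtree. All three properties hold, so this is a valid tree decomposition of width max|bag| − 1 = 2, and hence tw(G) ≤ 2.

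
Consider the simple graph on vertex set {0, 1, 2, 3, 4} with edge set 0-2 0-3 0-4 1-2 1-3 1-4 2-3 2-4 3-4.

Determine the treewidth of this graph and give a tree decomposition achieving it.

Treewidth 3.
One optimal decomposition is:
Bags: B1 = {1, 2, 3, 4}  B2 = {0, 2, 3, 4}
Tree: B1–B2

The largest bag has 4 vertices, giving width 3; this decomposition certifies tw(G) ≤ 3. For the lower bound, the 4 vertices {0, 2, 3, 4} are pairwise adjacent, and any tree decomposition puts a clique entirely inside one bag — forcing width ≥ 3. Combining the bounds, tw(G) = 3.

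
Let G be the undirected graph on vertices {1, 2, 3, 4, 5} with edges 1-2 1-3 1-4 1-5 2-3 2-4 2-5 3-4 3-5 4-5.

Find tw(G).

4

A width-4 tree decomposition is:
Bags: B1 = {1, 2, 3, 4, 5}
Tree: (single bag)
A single bag containing all 5 vertices is trivially a valid decomposition of width 4. On the other hand G contains the 5-clique {1, 2, 3, 4, 5}. A clique must lie in a single bag of any decomposition, so no decomposition can have width below 4. Hence tw(G) = 4 exactly.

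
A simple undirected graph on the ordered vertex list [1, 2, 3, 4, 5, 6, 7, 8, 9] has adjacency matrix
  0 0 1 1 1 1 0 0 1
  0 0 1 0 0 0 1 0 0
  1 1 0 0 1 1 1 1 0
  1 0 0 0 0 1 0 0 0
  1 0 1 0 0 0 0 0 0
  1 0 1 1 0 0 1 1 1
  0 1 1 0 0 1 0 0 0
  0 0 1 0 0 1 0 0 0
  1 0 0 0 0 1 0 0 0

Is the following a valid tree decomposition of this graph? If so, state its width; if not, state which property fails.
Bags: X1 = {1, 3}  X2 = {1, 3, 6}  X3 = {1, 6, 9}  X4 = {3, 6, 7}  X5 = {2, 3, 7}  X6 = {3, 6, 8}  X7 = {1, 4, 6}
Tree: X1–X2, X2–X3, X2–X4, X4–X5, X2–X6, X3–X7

A tree decomposition must satisfy three properties: every vertex lies in some bag; for every edge, both endpoints lie together in some bag; and for every vertex, the bags containing it form a connected subtree. Here vertex 5 appears in no bag, so the decomposition is invalid.

No — vertex 5 appears in no bag.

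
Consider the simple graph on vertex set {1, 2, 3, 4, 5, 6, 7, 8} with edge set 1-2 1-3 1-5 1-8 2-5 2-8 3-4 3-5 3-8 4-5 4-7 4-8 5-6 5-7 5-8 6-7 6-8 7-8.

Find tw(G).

A width-3 tree decomposition is:
Bags: B1 = {1, 3, 5, 8}  B2 = {3, 4, 5, 8}  B3 = {4, 5, 7, 8}  B4 = {5, 6, 7, 8}  B5 = {1, 2, 5, 8}
Tree: B1–B2, B2–B3, B3–B4, B1–B5
Every bag has size at most 4, so the width is 4 − 1 = 3 and tw(G) ≤ 3. On the other hand G contains the 4-clique {1, 2, 5, 8}. A clique must lie in a single bag of any decomposition, so no decomposition can have width below 3. Therefore the treewidth is 3.

3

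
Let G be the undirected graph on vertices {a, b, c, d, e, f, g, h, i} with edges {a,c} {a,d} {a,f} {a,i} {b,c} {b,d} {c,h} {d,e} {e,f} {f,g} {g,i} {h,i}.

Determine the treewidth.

A width-3 tree decomposition is:
Bags: B1 = {f, g, h, i}  B2 = {a, f, h, i}  B3 = {a, c, f, h}  B4 = {a, c, e, f}  B5 = {a, c, d, e}  B6 = {b, c, d, e}
Tree: B1–B2, B2–B3, B3–B4, B4–B5, B5–B6
The largest bag has 4 vertices, giving width 3; this decomposition certifies tw(G) ≤ 3. For the lower bound: the 4 vertex sets {g,h,i}, {f}, {a}, {b,c,d,e} are disjoint, each induces a connected subgraph, and every pair is joined by at least one edge of G. Contracting each set to a single vertex therefore yields K_{4} as a minor, and since treewidth is minor-monotone, tw(G) ≥ tw(K_{4}) = 3. The upper and lower bounds meet at 3, so that is the treewidth.

3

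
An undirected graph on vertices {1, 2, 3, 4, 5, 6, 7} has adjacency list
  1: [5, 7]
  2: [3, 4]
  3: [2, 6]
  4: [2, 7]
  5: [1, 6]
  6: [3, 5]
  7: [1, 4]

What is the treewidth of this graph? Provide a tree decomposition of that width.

The largest bag has 3 vertices, giving width 2; this decomposition certifies tw(G) ≤ 2. For the lower bound, G contains the cycle 2–3–6–5–1–7–4–2, so G is not a forest; only forests have treewidth ≤ 1, hence tw(G) ≥ 2. Therefore the treewidth is 2.

Treewidth 2.
One such decomposition:
Bags: B1 = {2, 3, 6}  B2 = {2, 5, 6}  B3 = {1, 2, 5}  B4 = {1, 2, 7}  B5 = {2, 4, 7}
Tree: B1–B2, B2–B3, B3–B4, B4–B5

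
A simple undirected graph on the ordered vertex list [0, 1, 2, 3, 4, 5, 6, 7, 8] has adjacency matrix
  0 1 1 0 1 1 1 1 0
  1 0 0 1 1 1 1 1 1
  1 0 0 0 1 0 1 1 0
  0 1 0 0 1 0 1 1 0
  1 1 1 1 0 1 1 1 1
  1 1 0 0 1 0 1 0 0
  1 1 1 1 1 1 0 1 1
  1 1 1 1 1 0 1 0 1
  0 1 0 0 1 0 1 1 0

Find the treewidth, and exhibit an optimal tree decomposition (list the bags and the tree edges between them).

The largest bag has 5 vertices, giving width 4; this decomposition certifies tw(G) ≤ 4. For the lower bound, the 5 vertices {0, 1, 4, 5, 6} are pairwise adjacent, and any tree decomposition puts a clique entirely inside one bag — forcing width ≥ 4. Therefore the treewidth is 4.

Treewidth 4.
One optimal decomposition is:
Bags: B1 = {0, 1, 4, 6, 7}  B2 = {1, 3, 4, 6, 7}  B3 = {0, 2, 4, 6, 7}  B4 = {0, 1, 4, 5, 6}  B5 = {1, 4, 6, 7, 8}
Tree: B1–B2, B1–B3, B1–B4, B2–B5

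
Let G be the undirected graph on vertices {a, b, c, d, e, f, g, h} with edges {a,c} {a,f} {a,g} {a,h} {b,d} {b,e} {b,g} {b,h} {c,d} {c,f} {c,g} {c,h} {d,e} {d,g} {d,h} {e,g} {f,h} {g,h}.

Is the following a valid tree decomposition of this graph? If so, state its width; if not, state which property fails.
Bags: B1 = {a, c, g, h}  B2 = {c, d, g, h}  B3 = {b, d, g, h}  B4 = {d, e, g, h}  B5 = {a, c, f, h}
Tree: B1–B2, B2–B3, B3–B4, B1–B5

A tree decomposition must satisfy three properties: every vertex lies in some bag; for every edge, both endpoints lie together in some bag; and for every vertex, the bags containing it form a connected subtree. Here edge (b,e) lies in no bag, so the decomposition is invalid.

No — edge (b,e) lies in no bag.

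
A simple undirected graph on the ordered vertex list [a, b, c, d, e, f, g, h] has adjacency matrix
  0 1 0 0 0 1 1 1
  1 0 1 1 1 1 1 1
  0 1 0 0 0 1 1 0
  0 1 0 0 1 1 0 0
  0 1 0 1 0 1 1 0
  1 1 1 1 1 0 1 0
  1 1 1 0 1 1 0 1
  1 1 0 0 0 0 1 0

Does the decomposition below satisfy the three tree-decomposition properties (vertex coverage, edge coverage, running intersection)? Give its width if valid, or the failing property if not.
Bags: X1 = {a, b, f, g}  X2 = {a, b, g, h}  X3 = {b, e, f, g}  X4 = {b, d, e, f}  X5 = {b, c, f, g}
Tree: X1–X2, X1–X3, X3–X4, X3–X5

Yes; width 3.

Vertex coverage: the bags together contain {a, b, c, d, e, f, g, h}, the full vertex set. Edge coverage: each edge of G has both endpoints in at least one bag. Running intersection: for every vertex, the bags containing it form a connected subtree. All three properties hold, so this is a valid tree decomposition of width max|bag| − 1 = 3, and hence tw(G) ≤ 3.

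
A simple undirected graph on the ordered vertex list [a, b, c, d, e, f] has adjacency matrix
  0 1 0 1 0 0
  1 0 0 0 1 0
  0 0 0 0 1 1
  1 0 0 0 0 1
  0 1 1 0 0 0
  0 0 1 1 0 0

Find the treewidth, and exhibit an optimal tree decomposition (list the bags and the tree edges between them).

Each bag holds 3 vertices, so the decomposition has width 2, which upper-bounds the treewidth. Since c–e–b–a–d–f–c is a cycle in G, G is not acyclic. Forests are exactly the graphs of treewidth ≤ 1, so tw(G) ≥ 2. The upper and lower bounds meet at 2, so that is the treewidth.

Treewidth 2.
One such decomposition:
Bags: B1 = {b, c, e}  B2 = {a, b, c}  B3 = {a, c, d}  B4 = {c, d, f}
Tree: B1–B2, B2–B3, B3–B4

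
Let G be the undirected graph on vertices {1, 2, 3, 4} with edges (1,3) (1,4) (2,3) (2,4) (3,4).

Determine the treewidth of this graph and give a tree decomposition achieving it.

The largest bag has 3 vertices, giving width 2; this decomposition certifies tw(G) ≤ 2. Conversely, {1, 3, 4} is a clique of size 3, and the vertices of any clique must share a bag in every tree decomposition; so some bag has ≥ 3 vertices and tw(G) ≥ 2. Combining the bounds, tw(G) = 2.

Treewidth 2.
Bags: B1 = {1, 3, 4}  B2 = {2, 3, 4}
Tree: B1–B2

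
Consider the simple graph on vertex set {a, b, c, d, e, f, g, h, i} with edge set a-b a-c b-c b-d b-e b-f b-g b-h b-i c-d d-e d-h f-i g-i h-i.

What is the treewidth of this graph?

2

A width-2 tree decomposition is:
Bags: B1 = {b, d, h}  B2 = {b, d, e}  B3 = {b, c, d}  B4 = {a, b, c}  B5 = {b, h, i}  B6 = {b, f, i}  B7 = {b, g, i}
Tree: B1–B2, B1–B3, B3–B4, B1–B5, B5–B6, B5–B7
Each bag holds 3 vertices, so the decomposition has width 2, which upper-bounds the treewidth. On the other hand G contains the 3-clique {b, d, e}. A clique must lie in a single bag of any decomposition, so no decomposition can have width below 2. Therefore the treewidth is 2.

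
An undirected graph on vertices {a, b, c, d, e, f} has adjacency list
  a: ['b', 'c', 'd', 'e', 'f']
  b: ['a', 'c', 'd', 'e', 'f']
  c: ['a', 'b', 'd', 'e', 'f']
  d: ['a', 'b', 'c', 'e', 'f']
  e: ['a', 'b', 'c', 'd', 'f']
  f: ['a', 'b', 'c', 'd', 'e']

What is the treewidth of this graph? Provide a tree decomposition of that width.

A single bag containing all 6 vertices is trivially a valid decomposition of width 5. For the lower bound, the 6 vertices {a, b, c, d, e, f} are pairwise adjacent, and any tree decomposition puts a clique entirely inside one bag — forcing width ≥ 5. The upper and lower bounds meet at 5, so that is the treewidth.

Treewidth 5.
One optimal decomposition is:
Bags: B1 = {a, b, c, d, e, f}
Tree: (single bag)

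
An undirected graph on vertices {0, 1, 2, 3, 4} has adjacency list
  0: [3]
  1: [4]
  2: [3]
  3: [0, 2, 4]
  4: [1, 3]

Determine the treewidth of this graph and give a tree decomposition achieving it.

Treewidth 1.
Bags: B1 = {3, 4}  B2 = {2, 3}  B3 = {1, 4}  B4 = {0, 3}
Tree: B1–B2, B1–B3, B1–B4

Each bag holds 2 vertices, so the decomposition has width 1, which upper-bounds the treewidth. Since G has at least one edge (e.g. 3–4), it is not an edgeless graph, so tw(G) ≥ 1. Combining the bounds, tw(G) = 1.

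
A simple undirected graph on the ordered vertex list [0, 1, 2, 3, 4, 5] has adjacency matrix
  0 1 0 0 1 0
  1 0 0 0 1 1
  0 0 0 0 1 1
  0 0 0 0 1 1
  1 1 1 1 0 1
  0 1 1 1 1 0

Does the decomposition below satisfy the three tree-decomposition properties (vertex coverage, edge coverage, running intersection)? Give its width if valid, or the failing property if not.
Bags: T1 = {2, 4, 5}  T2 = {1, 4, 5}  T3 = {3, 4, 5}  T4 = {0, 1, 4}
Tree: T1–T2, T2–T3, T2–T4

Checking the three conditions: (i) the bags cover all of {0, 1, 2, 3, 4, 5}; (ii) for each edge, some bag contains both endpoints; (iii) the bags containing any fixed vertex form a subtree. All hold, so the decomposition is valid with width 3 − 1 = 2.

Yes; width 2.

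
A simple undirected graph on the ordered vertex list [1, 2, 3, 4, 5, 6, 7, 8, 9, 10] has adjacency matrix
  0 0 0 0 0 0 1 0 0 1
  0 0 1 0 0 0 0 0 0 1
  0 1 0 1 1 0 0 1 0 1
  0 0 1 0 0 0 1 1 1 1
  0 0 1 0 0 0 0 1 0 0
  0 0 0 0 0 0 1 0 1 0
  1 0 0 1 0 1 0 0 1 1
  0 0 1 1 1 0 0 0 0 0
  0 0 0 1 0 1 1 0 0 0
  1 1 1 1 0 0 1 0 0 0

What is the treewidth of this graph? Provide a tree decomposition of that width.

Treewidth 2.
One such decomposition:
Bags: B1 = {1, 7, 10}  B2 = {4, 7, 10}  B3 = {3, 4, 10}  B4 = {4, 7, 9}  B5 = {6, 7, 9}  B6 = {3, 4, 8}  B7 = {2, 3, 10}  B8 = {3, 5, 8}
Tree: B1–B2, B2–B3, B2–B4, B4–B5, B3–B6, B3–B7, B6–B8

The largest bag has 3 vertices, giving width 2; this decomposition certifies tw(G) ≤ 2. For the lower bound, the 3 vertices {1, 7, 10} are pairwise adjacent, and any tree decomposition puts a clique entirely inside one bag — forcing width ≥ 2. The upper and lower bounds meet at 2, so that is the treewidth.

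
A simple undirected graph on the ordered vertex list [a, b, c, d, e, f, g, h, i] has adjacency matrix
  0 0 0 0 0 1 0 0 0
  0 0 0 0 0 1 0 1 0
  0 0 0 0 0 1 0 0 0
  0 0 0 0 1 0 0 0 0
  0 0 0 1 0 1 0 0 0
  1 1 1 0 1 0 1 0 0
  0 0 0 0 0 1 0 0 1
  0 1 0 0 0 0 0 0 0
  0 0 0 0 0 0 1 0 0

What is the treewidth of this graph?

1

A width-1 tree decomposition is:
Bags: B1 = {b, f}  B2 = {c, f}  B3 = {f, g}  B4 = {e, f}  B5 = {b, h}  B6 = {d, e}  B7 = {g, i}  B8 = {a, f}
Tree: B1–B2, B1–B3, B2–B4, B1–B5, B4–B6, B3–B7, B2–B8
Every bag has size at most 2, so the width is 2 − 1 = 1 and tw(G) ≤ 1. Any graph with an edge has treewidth ≥ 1, and G has the edge b–f. The upper and lower bounds meet at 1, so that is the treewidth.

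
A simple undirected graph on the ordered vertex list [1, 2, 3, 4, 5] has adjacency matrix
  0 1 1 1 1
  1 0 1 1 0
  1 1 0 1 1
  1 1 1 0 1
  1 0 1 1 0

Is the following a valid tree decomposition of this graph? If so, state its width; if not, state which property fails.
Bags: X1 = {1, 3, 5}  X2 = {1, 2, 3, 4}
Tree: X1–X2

A tree decomposition must satisfy three properties: every vertex lies in some bag; for every edge, both endpoints lie together in some bag; and for every vertex, the bags containing it form a connected subtree. Here edge (4,5) lies in no bag, so the decomposition is invalid.

No — edge (4,5) lies in no bag.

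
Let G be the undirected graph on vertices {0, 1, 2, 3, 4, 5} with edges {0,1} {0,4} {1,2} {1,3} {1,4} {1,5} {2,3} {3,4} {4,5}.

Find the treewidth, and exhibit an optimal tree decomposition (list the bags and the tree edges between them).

Treewidth 2.
Bags: B1 = {0, 1, 4}  B2 = {1, 4, 5}  B3 = {1, 3, 4}  B4 = {1, 2, 3}
Tree: B1–B2, B1–B3, B3–B4

The largest bag has 3 vertices, giving width 2; this decomposition certifies tw(G) ≤ 2. For the lower bound, the 3 vertices {1, 2, 3} are pairwise adjacent, and any tree decomposition puts a clique entirely inside one bag — forcing width ≥ 2. Combining the bounds, tw(G) = 2.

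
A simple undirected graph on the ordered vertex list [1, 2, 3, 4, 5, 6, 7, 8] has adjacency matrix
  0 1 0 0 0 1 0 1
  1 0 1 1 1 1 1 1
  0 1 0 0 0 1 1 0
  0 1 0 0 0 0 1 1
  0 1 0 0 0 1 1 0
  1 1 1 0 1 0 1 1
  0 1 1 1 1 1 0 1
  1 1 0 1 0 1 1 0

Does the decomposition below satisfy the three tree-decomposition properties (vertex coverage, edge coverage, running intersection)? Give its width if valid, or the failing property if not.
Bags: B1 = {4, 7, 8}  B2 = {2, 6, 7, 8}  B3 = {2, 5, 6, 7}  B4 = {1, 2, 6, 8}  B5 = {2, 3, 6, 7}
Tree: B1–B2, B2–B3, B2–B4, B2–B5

No — edge (2,4) lies in no bag.

A tree decomposition must satisfy three properties: every vertex lies in some bag; for every edge, both endpoints lie together in some bag; and for every vertex, the bags containing it form a connected subtree. Here edge (2,4) lies in no bag, so the decomposition is invalid.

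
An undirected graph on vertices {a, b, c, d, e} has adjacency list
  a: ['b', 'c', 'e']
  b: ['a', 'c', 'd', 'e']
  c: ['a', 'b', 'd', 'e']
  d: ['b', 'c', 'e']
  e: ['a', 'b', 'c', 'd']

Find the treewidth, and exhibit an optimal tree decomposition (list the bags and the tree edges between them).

Every bag has size at most 4, so the width is 4 − 1 = 3 and tw(G) ≤ 3. On the other hand G contains the 4-clique {b, c, d, e}. A clique must lie in a single bag of any decomposition, so no decomposition can have width below 3. The upper and lower bounds meet at 3, so that is the treewidth.

Treewidth 3.
Bags: B1 = {a, b, c, e}  B2 = {b, c, d, e}
Tree: B1–B2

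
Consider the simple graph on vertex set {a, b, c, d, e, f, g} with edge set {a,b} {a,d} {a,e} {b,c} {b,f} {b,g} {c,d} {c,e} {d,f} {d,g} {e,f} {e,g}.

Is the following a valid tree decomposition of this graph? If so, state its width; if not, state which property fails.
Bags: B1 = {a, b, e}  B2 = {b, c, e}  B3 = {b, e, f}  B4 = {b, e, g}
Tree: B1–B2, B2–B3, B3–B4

No — vertex d appears in no bag.

A tree decomposition must satisfy three properties: every vertex lies in some bag; for every edge, both endpoints lie together in some bag; and for every vertex, the bags containing it form a connected subtree. Here vertex d appears in no bag, so the decomposition is invalid.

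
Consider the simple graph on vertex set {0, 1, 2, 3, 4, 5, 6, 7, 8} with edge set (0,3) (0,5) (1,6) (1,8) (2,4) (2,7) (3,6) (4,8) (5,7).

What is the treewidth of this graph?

A width-2 tree decomposition is:
Bags: B1 = {1, 4, 8}  B2 = {1, 2, 4}  B3 = {1, 2, 7}  B4 = {1, 5, 7}  B5 = {0, 1, 5}  B6 = {0, 1, 3}  B7 = {1, 3, 6}
Tree: B1–B2, B2–B3, B3–B4, B4–B5, B5–B6, B6–B7
Every bag has size at most 3, so the width is 3 − 1 = 2 and tw(G) ≤ 2. The edges 1–8–4–2–7–5–0–3–6–1 form a cycle, so G is not a tree and its treewidth is at least 2. The upper and lower bounds meet at 2, so that is the treewidth.

2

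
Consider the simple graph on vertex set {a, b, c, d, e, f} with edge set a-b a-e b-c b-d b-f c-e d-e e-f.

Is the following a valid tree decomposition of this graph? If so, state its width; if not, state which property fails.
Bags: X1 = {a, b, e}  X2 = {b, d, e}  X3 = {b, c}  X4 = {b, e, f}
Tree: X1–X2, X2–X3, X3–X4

No — edge (e,c) lies in no bag.

A tree decomposition must satisfy three properties: every vertex lies in some bag; for every edge, both endpoints lie together in some bag; and for every vertex, the bags containing it form a connected subtree. Here edge (e,c) lies in no bag, so the decomposition is invalid.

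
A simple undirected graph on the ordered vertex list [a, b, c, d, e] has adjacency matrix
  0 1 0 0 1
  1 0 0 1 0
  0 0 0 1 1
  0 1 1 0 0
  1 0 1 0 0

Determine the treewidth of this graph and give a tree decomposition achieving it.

Treewidth 2.
One optimal decomposition is:
Bags: B1 = {a, c, e}  B2 = {a, c, d}  B3 = {a, b, d}
Tree: B1–B2, B2–B3

The largest bag has 3 vertices, giving width 2; this decomposition certifies tw(G) ≤ 2. For the lower bound, G contains the cycle a–e–c–d–b–a, so G is not a forest; only forests have treewidth ≤ 1, hence tw(G) ≥ 2. Hence tw(G) = 2 exactly.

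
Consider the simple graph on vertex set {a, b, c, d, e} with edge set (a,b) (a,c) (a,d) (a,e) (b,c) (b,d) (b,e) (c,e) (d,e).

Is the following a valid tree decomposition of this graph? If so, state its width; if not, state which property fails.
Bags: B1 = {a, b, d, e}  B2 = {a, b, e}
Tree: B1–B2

No — vertex c appears in no bag.

A tree decomposition must satisfy three properties: every vertex lies in some bag; for every edge, both endpoints lie together in some bag; and for every vertex, the bags containing it form a connected subtree. Here vertex c appears in no bag, so the decomposition is invalid.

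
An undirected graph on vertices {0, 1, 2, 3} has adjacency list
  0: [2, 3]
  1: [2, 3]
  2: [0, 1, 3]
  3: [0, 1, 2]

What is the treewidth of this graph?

2

A width-2 tree decomposition is:
Bags: B1 = {0, 2, 3}  B2 = {1, 2, 3}
Tree: B1–B2
Each bag holds 3 vertices, so the decomposition has width 2, which upper-bounds the treewidth. Conversely, {0, 2, 3} is a clique of size 3, and the vertices of any clique must share a bag in every tree decomposition; so some bag has ≥ 3 vertices and tw(G) ≥ 2. Combining the bounds, tw(G) = 2.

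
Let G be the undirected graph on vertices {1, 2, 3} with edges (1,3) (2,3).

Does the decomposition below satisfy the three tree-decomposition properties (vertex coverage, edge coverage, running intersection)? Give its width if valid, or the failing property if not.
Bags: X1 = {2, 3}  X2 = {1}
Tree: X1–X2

A tree decomposition must satisfy three properties: every vertex lies in some bag; for every edge, both endpoints lie together in some bag; and for every vertex, the bags containing it form a connected subtree. Here edge (3,1) lies in no bag, so the decomposition is invalid.

No — edge (3,1) lies in no bag.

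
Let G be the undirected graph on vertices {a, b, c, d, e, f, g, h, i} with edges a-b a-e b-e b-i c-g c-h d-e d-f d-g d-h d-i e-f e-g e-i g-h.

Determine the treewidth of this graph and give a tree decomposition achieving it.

Treewidth 2.
One such decomposition:
Bags: B1 = {d, e, g}  B2 = {d, g, h}  B3 = {d, e, i}  B4 = {b, e, i}  B5 = {c, g, h}  B6 = {d, e, f}  B7 = {a, b, e}
Tree: B1–B2, B1–B3, B3–B4, B2–B5, B3–B6, B4–B7

Each bag holds 3 vertices, so the decomposition has width 2, which upper-bounds the treewidth. Conversely, {d, e, g} is a clique of size 3, and the vertices of any clique must share a bag in every tree decomposition; so some bag has ≥ 3 vertices and tw(G) ≥ 2. Combining the bounds, tw(G) = 2.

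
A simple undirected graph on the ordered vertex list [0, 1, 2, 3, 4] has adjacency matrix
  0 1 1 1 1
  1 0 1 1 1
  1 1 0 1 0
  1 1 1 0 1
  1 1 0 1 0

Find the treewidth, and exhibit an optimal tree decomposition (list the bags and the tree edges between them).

Every bag has size at most 4, so the width is 4 − 1 = 3 and tw(G) ≤ 3. On the other hand G contains the 4-clique {0, 1, 2, 3}. A clique must lie in a single bag of any decomposition, so no decomposition can have width below 3. Therefore the treewidth is 3.

Treewidth 3.
One optimal decomposition is:
Bags: B1 = {0, 1, 3, 4}  B2 = {0, 1, 2, 3}
Tree: B1–B2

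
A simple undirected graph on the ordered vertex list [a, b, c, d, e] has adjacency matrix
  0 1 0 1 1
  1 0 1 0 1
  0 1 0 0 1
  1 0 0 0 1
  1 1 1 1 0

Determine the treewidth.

2

A width-2 tree decomposition is:
Bags: B1 = {b, c, e}  B2 = {a, b, e}  B3 = {a, d, e}
Tree: B1–B2, B2–B3
The largest bag has 3 vertices, giving width 2; this decomposition certifies tw(G) ≤ 2. For the lower bound, the 3 vertices {b, c, e} are pairwise adjacent, and any tree decomposition puts a clique entirely inside one bag — forcing width ≥ 2. Therefore the treewidth is 2.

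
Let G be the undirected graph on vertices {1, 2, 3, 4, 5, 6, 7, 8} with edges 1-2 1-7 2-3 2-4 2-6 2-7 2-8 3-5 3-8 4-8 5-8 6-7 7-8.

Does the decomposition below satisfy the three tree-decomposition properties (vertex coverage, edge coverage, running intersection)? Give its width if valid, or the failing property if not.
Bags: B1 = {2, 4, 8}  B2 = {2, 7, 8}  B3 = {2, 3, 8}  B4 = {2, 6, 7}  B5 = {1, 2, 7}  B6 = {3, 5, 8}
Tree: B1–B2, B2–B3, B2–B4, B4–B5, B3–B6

Checking the three conditions: (i) the bags cover all of {1, 2, 3, 4, 5, 6, 7, 8}; (ii) for each edge, some bag contains both endpoints; (iii) the bags containing any fixed vertex form a subtree. All hold, so the decomposition is valid with width 3 − 1 = 2.

Yes; width 2.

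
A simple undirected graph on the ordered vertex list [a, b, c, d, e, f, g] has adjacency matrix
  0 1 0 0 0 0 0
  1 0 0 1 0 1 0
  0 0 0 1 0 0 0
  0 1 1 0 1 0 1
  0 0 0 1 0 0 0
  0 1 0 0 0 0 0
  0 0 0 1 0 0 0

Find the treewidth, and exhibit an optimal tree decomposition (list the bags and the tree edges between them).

The largest bag has 2 vertices, giving width 1; this decomposition certifies tw(G) ≤ 1. Any graph with an edge has treewidth ≥ 1, and G has the edge d–e. Hence tw(G) = 1 exactly.

Treewidth 1.
One optimal decomposition is:
Bags: B1 = {d, e}  B2 = {b, d}  B3 = {c, d}  B4 = {b, f}  B5 = {a, b}  B6 = {d, g}
Tree: B1–B2, B2–B3, B2–B4, B4–B5, B1–B6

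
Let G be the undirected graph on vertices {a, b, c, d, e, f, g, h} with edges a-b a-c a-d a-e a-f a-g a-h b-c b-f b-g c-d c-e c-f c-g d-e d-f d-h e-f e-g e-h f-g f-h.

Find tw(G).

A width-4 tree decomposition is:
Bags: B1 = {a, c, e, f, g}  B2 = {a, b, c, f, g}  B3 = {a, c, d, e, f}  B4 = {a, d, e, f, h}
Tree: B1–B2, B1–B3, B3–B4
Each bag holds 5 vertices, so the decomposition has width 4, which upper-bounds the treewidth. On the other hand G contains the 5-clique {a, d, e, f, h}. A clique must lie in a single bag of any decomposition, so no decomposition can have width below 4. Hence tw(G) = 4 exactly.

4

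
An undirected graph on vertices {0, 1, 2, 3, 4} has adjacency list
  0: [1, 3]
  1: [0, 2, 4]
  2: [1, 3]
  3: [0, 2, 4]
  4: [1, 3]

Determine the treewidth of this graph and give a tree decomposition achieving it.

Treewidth 2.
Bags: B1 = {1, 3, 4}  B2 = {0, 1, 3}  B3 = {1, 2, 3}
Tree: B1–B2, B2–B3

Each bag holds 3 vertices, so the decomposition has width 2, which upper-bounds the treewidth. For the lower bound, G contains the cycle 4–3–0–1–4, so G is not a forest; only forests have treewidth ≤ 1, hence tw(G) ≥ 2. The upper and lower bounds meet at 2, so that is the treewidth.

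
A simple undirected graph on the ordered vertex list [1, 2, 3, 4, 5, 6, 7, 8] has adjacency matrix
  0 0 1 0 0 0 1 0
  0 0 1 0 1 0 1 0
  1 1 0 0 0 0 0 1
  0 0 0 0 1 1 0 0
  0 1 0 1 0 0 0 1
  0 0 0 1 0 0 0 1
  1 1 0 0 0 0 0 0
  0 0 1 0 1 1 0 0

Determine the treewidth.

A width-2 tree decomposition is:
Bags: B1 = {4, 5, 6}  B2 = {5, 6, 8}  B3 = {2, 5, 8}  B4 = {2, 3, 8}  B5 = {2, 3, 7}  B6 = {1, 3, 7}
Tree: B1–B2, B2–B3, B3–B4, B4–B5, B5–B6
Every bag has size at most 3, so the width is 3 − 1 = 2 and tw(G) ≤ 2. Since 4–6–8–5–4 is a cycle in G, G is not acyclic. Forests are exactly the graphs of treewidth ≤ 1, so tw(G) ≥ 2. Therefore the treewidth is 2.

2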